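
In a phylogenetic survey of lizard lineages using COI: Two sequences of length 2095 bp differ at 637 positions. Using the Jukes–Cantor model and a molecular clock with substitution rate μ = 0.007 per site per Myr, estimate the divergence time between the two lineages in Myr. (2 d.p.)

p = 637/2095 ≈ 0.304057.
d = −(3/4) ln(1 − 4p/3) = −0.75 ln(1 − 0.405409) = −0.75 ln(0.594591)
  = −0.75 × (-0.519882) = 0.389912 substitutions/site.
Under a molecular clock d = 2μt, so t = d/(2μ) = 0.389912 / (2 × 0.007) = 27.85 Myr.

27.85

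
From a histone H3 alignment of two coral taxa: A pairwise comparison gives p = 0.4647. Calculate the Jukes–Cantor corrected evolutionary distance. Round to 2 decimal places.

0.72

d = −(3/4) ln(1 − 4p/3) = −0.75 ln(1 − 0.6196) = −0.75 ln(0.3804)
  = −0.75 × (-0.966532) = 0.724899 substitutions/site.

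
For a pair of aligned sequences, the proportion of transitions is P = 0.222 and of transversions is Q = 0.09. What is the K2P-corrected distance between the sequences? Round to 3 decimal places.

Under the Kimura two-parameter model, d = −½ ln(1 − 2P − Q) − ¼ ln(1 − 2Q).
1 − 2P − Q = 0.466, giving −½ ln(0.466) = 0.381785.
1 − 2Q = 0.82, giving −¼ ln(0.82) = 0.049613.
d = 0.381785 + 0.049613 = 0.431398.

0.431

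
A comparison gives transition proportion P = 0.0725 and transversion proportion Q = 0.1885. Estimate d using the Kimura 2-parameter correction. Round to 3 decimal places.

0.321

Under the Kimura two-parameter model, d = −½ ln(1 − 2P − Q) − ¼ ln(1 − 2Q).
1 − 2P − Q = 0.6665, giving −½ ln(0.6665) = 0.202858.
1 − 2Q = 0.623, giving −¼ ln(0.623) = 0.118302.
d = 0.202858 + 0.118302 = 0.321160.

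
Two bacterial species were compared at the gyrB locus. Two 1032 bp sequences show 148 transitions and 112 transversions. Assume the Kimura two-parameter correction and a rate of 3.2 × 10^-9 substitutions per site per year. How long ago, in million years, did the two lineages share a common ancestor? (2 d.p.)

48.86

P = 148/1032 ≈ 0.143411 and Q = 112/1032 ≈ 0.108527.
Under the Kimura two-parameter model, d = −½ ln(1 − 2P − Q) − ¼ ln(1 − 2Q).
1 − 2P − Q = 0.604651, giving −½ ln(0.604651) = 0.251552.
1 − 2Q = 0.782946, giving −¼ ln(0.782946) = 0.061173.
d = 0.251552 + 0.061173 = 0.312725.
Under a molecular clock d = 2μt, so t = d/(2μ) = 0.312725 / (2 × 3.2 × 10^-9) = 48.86 million years.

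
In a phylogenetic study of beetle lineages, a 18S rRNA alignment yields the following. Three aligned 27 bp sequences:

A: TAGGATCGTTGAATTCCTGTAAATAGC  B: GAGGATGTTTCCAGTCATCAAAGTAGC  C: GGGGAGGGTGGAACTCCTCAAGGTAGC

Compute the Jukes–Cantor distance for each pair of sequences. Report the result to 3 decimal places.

A–B: 10/27 sites differ → p ≈ 0.37037, d = −0.75 ln(1 − 0.493827) = 0.510658 ≈ 0.511.
A–C: 10/27 sites differ → p ≈ 0.37037, d = −0.75 ln(1 − 0.493827) = 0.510658 ≈ 0.511.
B–C: 9/27 sites differ → p ≈ 0.333333, d = −0.75 ln(1 − 0.444444) = 0.440839 ≈ 0.441.

d(A,B) = 0.511, d(A,C) = 0.511, d(B,C) = 0.441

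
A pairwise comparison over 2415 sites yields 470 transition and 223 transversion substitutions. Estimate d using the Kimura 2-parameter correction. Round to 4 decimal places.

P = 470/2415 ≈ 0.194617 and Q = 223/2415 ≈ 0.09234.
Under the Kimura two-parameter model, d = −½ ln(1 − 2P − Q) − ¼ ln(1 − 2Q).
1 − 2P − Q = 0.518426, giving −½ ln(0.518426) = 0.328479.
1 − 2Q = 0.81532, giving −¼ ln(0.81532) = 0.051044.
d = 0.328479 + 0.051044 = 0.379523.

0.3795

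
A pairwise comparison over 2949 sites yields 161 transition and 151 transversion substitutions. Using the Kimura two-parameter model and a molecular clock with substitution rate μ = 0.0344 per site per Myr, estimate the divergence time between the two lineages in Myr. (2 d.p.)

P = 161/2949 ≈ 0.054595 and Q = 151/2949 ≈ 0.051204.
Under the Kimura two-parameter model, d = −½ ln(1 − 2P − Q) − ¼ ln(1 − 2Q).
1 − 2P − Q = 0.839606, giving −½ ln(0.839606) = 0.087411.
1 − 2Q = 0.897592, giving −¼ ln(0.897592) = 0.027010.
d = 0.087411 + 0.027010 = 0.114421.
Under a molecular clock d = 2μt, so t = d/(2μ) = 0.114421 / (2 × 0.0344) = 1.66 Myr.

1.66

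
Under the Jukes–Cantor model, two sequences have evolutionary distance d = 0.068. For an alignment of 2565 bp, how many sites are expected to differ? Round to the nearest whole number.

167

Invert JC69: p = (3/4)(1 − e^(−4d/3)) = 0.75 × (1 − e^(-0.090667)) = 0.75 × (1 − 0.913322) = 0.065009.
Expected differing sites = pL ≈ 0.065009 × 2565 = 166.748085 ≈ 167.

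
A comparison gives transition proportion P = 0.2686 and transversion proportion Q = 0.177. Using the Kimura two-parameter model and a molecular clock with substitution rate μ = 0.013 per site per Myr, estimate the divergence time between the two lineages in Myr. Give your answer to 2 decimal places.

28.29

Under the Kimura two-parameter model, d = −½ ln(1 − 2P − Q) − ¼ ln(1 − 2Q).
1 − 2P − Q = 0.2858, giving −½ ln(0.2858) = 0.626232.
1 − 2Q = 0.646, giving −¼ ln(0.646) = 0.109239.
d = 0.626232 + 0.109239 = 0.735471.
Under a molecular clock d = 2μt, so t = d/(2μ) = 0.735471 / (2 × 0.013) = 28.29 Myr.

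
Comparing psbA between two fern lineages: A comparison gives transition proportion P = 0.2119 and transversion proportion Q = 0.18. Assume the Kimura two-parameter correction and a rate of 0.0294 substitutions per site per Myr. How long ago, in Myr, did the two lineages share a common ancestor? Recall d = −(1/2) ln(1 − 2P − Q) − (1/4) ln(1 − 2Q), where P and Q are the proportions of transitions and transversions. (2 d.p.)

Under the Kimura two-parameter model, d = −½ ln(1 − 2P − Q) − ¼ ln(1 − 2Q).
1 − 2P − Q = 0.3962, giving −½ ln(0.3962) = 0.462918.
1 − 2Q = 0.64, giving −¼ ln(0.64) = 0.111572.
d = 0.462918 + 0.111572 = 0.574490.
Under a molecular clock d = 2μt, so t = d/(2μ) = 0.574490 / (2 × 0.0294) = 9.77 Myr.

9.77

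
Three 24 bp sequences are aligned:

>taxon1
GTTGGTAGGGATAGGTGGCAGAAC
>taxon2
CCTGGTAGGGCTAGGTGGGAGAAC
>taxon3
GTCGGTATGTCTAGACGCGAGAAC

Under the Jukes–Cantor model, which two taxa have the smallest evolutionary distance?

taxon1–taxon2: 4/24 differ, p = 0.167, d = 0.188.
taxon1–taxon3: 8/24 differ, p = 0.333, d = 0.441.
taxon2–taxon3: 8/24 differ, p = 0.333, d = 0.441.
The smallest distance is between taxon1 and taxon2.

taxon1 and taxon2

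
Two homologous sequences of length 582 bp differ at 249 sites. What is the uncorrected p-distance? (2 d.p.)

p = 249/582 = 0.427835… ≈ 0.43 (to 2 d.p.).

0.43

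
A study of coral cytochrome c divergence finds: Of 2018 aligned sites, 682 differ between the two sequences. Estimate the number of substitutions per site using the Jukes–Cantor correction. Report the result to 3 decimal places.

p = 682/2018 ≈ 0.337958.
d = −(3/4) ln(1 − 4p/3) = −0.75 ln(1 − 0.450611) = −0.75 ln(0.549389)
  = −0.75 × (-0.598949) = 0.449212 substitutions/site.

0.449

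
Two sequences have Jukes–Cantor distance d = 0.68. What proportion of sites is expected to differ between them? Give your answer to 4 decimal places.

0.4471

p = (3/4)(1 − e^(−4d/3)) = 0.75 × (1 − e^(-0.906667)) = 0.75 × (1 − 0.403868) = 0.447099.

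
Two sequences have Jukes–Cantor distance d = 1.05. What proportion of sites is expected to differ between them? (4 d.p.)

0.5651

p = (3/4)(1 − e^(−4d/3)) = 0.75 × (1 − e^(-1.4)) = 0.75 × (1 − 0.246597) = 0.565052.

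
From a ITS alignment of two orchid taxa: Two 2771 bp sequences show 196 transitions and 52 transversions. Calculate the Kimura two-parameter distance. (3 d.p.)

0.097

P = 196/2771 ≈ 0.070733 and Q = 52/2771 ≈ 0.018766.
Under the Kimura two-parameter model, d = −½ ln(1 − 2P − Q) − ¼ ln(1 − 2Q).
1 − 2P − Q = 0.839768, giving −½ ln(0.839768) = 0.087315.
1 − 2Q = 0.962468, giving −¼ ln(0.962468) = 0.009564.
d = 0.087315 + 0.009564 = 0.096879.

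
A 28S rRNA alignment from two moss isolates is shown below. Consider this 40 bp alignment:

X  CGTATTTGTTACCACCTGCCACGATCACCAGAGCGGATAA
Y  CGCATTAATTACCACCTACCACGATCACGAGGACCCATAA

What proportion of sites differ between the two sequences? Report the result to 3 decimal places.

The sequences differ at 9 of 40 positions (sites 3, 7, 8, 18, 29, 32, 33, 35, 36).
p = 9/40 = 0.225.

0.225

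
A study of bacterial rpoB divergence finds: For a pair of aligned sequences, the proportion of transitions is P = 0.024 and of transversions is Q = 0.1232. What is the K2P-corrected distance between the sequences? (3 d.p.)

0.165

Under the Kimura two-parameter model, d = −½ ln(1 − 2P − Q) − ¼ ln(1 − 2Q).
1 − 2P − Q = 0.8288, giving −½ ln(0.8288) = 0.093888.
1 − 2Q = 0.7536, giving −¼ ln(0.7536) = 0.070723.
d = 0.093888 + 0.070723 = 0.164611.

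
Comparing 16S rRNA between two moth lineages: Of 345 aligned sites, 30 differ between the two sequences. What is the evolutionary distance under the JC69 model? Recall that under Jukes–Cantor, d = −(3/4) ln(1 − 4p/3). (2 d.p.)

0.09

p = 30/345 ≈ 0.086957.
d = −(3/4) ln(1 − 4p/3) = −0.75 ln(1 − 0.115943) = −0.75 ln(0.884057)
  = −0.75 × (-0.123234) = 0.092426 substitutions/site.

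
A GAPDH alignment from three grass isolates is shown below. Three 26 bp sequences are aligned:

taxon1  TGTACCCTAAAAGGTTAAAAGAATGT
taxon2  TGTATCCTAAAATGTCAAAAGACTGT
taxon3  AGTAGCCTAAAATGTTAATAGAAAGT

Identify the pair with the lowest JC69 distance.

taxon1 and taxon2

taxon1–taxon2: 4/26 differ, p = 0.154, d = 0.172.
taxon1–taxon3: 5/26 differ, p = 0.192, d = 0.222.
taxon2–taxon3: 6/26 differ, p = 0.231, d = 0.276.
The smallest distance is between taxon1 and taxon2.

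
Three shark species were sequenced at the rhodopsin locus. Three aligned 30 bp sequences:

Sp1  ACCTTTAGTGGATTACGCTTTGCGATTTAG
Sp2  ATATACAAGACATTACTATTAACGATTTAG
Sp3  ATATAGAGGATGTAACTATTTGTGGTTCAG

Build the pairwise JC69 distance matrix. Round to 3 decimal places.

d(Sp1,Sp2) = 0.572, d(Sp1,Sp3) = 0.730, d(Sp2,Sp3) = 0.441

Sp1–Sp2: 12/30 sites differ → p = 0.4, d = −0.75 ln(1 − 0.533333) = 0.571605 ≈ 0.572.
Sp1–Sp3: 14/30 sites differ → p ≈ 0.466667, d = −0.75 ln(1 − 0.622223) = 0.730088 ≈ 0.730.
Sp2–Sp3: 10/30 sites differ → p ≈ 0.333333, d = −0.75 ln(1 − 0.444444) = 0.440839 ≈ 0.441.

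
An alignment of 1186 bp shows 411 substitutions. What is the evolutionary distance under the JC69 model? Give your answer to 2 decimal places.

p = 411/1186 ≈ 0.346543.
d = −(3/4) ln(1 − 4p/3) = −0.75 ln(1 − 0.462057) = −0.75 ln(0.537943)
  = −0.75 × (-0.620003) = 0.465002 substitutions/site.

0.47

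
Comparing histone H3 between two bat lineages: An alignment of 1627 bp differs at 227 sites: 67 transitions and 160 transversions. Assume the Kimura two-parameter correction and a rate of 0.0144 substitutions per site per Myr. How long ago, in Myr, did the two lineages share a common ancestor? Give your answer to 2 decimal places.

P = 67/1627 ≈ 0.04118 and Q = 160/1627 ≈ 0.098341.
Under the Kimura two-parameter model, d = −½ ln(1 − 2P − Q) − ¼ ln(1 − 2Q).
1 − 2P − Q = 0.819299, giving −½ ln(0.819299) = 0.099653.
1 − 2Q = 0.803318, giving −¼ ln(0.803318) = 0.054751.
d = 0.099653 + 0.054751 = 0.154404.
Under a molecular clock d = 2μt, so t = d/(2μ) = 0.154404 / (2 × 0.0144) = 5.36 Myr.

5.36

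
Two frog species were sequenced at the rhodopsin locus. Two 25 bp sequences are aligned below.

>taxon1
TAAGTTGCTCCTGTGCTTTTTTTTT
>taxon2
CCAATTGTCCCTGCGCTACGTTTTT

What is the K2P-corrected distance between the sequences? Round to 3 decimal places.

0.527

Of 25 sites, 6 differences are transitions and 3 are transversions, so P = 6/25 = 0.24 and Q = 3/25 = 0.12.
Under the Kimura two-parameter model, d = −½ ln(1 − 2P − Q) − ¼ ln(1 − 2Q).
1 − 2P − Q = 0.4, giving −½ ln(0.4) = 0.458145.
1 − 2Q = 0.76, giving −¼ ln(0.76) = 0.068609.
d = 0.458145 + 0.068609 = 0.526754.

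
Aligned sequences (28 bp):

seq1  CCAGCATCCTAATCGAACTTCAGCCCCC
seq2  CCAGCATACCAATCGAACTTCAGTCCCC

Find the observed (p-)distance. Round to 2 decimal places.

0.11

The sequences differ at 3 of 28 positions (sites 8, 10, 24).
p = 3/28 = 0.107142… ≈ 0.11 (to 2 d.p.).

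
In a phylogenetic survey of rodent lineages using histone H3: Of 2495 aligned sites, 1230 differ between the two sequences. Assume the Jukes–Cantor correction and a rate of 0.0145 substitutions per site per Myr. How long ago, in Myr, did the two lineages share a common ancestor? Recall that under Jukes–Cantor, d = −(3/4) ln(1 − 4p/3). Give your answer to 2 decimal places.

27.70

p = 1230/2495 ≈ 0.492986.
d = −(3/4) ln(1 − 4p/3) = −0.75 ln(1 − 0.657315) = −0.75 ln(0.342685)
  = −0.75 × (-1.070944) = 0.803208 substitutions/site.
Under a molecular clock d = 2μt, so t = d/(2μ) = 0.803208 / (2 × 0.0145) = 27.70 Myr.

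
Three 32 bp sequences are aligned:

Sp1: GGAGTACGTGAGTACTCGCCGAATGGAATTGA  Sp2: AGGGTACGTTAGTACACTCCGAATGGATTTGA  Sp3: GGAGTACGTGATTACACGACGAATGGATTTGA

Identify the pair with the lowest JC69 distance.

Sp1 and Sp3

Sp1–Sp2: 6/32 differ, p = 0.188, d = 0.216.
Sp1–Sp3: 4/32 differ, p = 0.125, d = 0.137.
Sp2–Sp3: 6/32 differ, p = 0.188, d = 0.216.
The smallest distance is between Sp1 and Sp3.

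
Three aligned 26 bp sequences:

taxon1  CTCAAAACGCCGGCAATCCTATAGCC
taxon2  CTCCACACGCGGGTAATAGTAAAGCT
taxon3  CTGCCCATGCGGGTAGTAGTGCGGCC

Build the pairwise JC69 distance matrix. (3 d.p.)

d(taxon1,taxon2) = 0.396, d(taxon1,taxon3) = 0.824, d(taxon2,taxon3) = 0.396

taxon1–taxon2: 8/26 sites differ → p ≈ 0.307692, d = −0.75 ln(1 − 0.410256) = 0.396050 ≈ 0.396.
taxon1–taxon3: 13/26 sites differ → p = 0.5, d = −0.75 ln(1 − 0.666667) = 0.823960 ≈ 0.824.
taxon2–taxon3: 8/26 sites differ → p ≈ 0.307692, d = −0.75 ln(1 − 0.410256) = 0.396050 ≈ 0.396.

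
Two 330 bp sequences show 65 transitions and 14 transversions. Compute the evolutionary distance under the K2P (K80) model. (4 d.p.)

P = 65/330 ≈ 0.19697 and Q = 14/330 ≈ 0.042424.
Under the Kimura two-parameter model, d = −½ ln(1 − 2P − Q) − ¼ ln(1 − 2Q).
1 − 2P − Q = 0.563636, giving −½ ln(0.563636) = 0.286673.
1 − 2Q = 0.915152, giving −¼ ln(0.915152) = 0.022166.
d = 0.286673 + 0.022166 = 0.308839.

0.3088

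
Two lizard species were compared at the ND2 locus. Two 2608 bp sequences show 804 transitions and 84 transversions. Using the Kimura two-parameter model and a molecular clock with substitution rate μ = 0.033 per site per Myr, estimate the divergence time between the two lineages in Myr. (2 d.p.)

8.18

P = 804/2608 ≈ 0.308282 and Q = 84/2608 ≈ 0.032209.
Under the Kimura two-parameter model, d = −½ ln(1 − 2P − Q) − ¼ ln(1 − 2Q).
1 − 2P − Q = 0.351227, giving −½ ln(0.351227) = 0.523161.
1 − 2Q = 0.935582, giving −¼ ln(0.935582) = 0.016647.
d = 0.523161 + 0.016647 = 0.539808.
Under a molecular clock d = 2μt, so t = d/(2μ) = 0.539808 / (2 × 0.033) = 8.18 Myr.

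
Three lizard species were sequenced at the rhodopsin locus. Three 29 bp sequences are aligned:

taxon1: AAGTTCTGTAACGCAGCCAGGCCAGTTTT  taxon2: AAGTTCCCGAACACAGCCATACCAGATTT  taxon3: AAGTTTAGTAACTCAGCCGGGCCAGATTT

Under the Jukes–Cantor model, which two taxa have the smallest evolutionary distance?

taxon1–taxon2: 7/29 differ, p = 0.241, d = 0.291.
taxon1–taxon3: 5/29 differ, p = 0.172, d = 0.196.
taxon2–taxon3: 8/29 differ, p = 0.276, d = 0.344.
The smallest distance is between taxon1 and taxon3.

taxon1 and taxon3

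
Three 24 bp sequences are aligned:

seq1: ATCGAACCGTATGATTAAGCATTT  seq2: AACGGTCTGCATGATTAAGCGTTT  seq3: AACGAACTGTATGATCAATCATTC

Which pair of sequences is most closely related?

seq1–seq2: 6/24 differ, p = 0.250, d = 0.304.
seq1–seq3: 5/24 differ, p = 0.208, d = 0.244.
seq2–seq3: 7/24 differ, p = 0.292, d = 0.369.
The smallest distance is between seq1 and seq3.

seq1 and seq3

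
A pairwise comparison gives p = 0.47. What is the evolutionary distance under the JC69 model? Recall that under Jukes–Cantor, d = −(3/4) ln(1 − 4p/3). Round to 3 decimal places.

d = −(3/4) ln(1 − 4p/3) = −0.75 ln(1 − 0.626667) = −0.75 ln(0.373333)
  = −0.75 × (-0.985284) = 0.738963 substitutions/site.

0.739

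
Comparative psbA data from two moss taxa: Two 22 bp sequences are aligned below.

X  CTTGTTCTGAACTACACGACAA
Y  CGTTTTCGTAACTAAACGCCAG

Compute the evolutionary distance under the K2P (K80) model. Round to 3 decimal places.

Of 22 sites, 1 differences are transitions and 6 are transversions, so P = 1/22 ≈ 0.045455 and Q = 6/22 ≈ 0.272727.
Under the Kimura two-parameter model, d = −½ ln(1 − 2P − Q) − ¼ ln(1 − 2Q).
1 − 2P − Q = 0.636363, giving −½ ln(0.636363) = 0.225993.
1 − 2Q = 0.454546, giving −¼ ln(0.454546) = 0.197114.
d = 0.225993 + 0.197114 = 0.423107.

0.423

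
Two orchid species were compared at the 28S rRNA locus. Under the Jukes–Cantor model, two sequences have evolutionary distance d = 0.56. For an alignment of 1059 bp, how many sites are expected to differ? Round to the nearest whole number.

Invert JC69: p = (3/4)(1 − e^(−4d/3)) = 0.75 × (1 − e^(-0.746667)) = 0.75 × (1 − 0.473944) = 0.394542.
Expected differing sites = pL ≈ 0.394542 × 1059 = 417.819978 ≈ 418.

418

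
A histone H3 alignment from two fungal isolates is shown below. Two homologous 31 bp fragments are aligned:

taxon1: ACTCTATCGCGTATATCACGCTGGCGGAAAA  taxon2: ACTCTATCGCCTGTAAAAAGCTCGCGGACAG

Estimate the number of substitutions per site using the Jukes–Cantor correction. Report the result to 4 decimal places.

0.3163

The sequences differ at 8 of 31 sites (11, 13, 16, 17, 19, 23, 29, 31), so p = 8/31 ≈ 0.258065.
d = −(3/4) ln(1 − 4p/3) = −0.75 ln(1 − 0.344087) = −0.75 ln(0.655913)
  = −0.75 × (-0.421727) = 0.316295 substitutions/site.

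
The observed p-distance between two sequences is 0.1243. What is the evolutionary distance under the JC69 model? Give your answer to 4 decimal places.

d = −(3/4) ln(1 − 4p/3) = −0.75 ln(1 − 0.165733) = −0.75 ln(0.834267)
  = −0.75 × (-0.181202) = 0.135902 substitutions/site.

0.1359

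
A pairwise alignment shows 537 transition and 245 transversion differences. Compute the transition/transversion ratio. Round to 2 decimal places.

2.19

R = 537/245 = 2.191836… ≈ 2.19 (to 2 d.p.).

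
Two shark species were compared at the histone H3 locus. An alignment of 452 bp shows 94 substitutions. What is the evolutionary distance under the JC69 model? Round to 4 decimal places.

p = 94/452 ≈ 0.207965.
d = −(3/4) ln(1 − 4p/3) = −0.75 ln(1 − 0.277287) = −0.75 ln(0.722713)
  = −0.75 × (-0.324743) = 0.243557 substitutions/site.

0.2436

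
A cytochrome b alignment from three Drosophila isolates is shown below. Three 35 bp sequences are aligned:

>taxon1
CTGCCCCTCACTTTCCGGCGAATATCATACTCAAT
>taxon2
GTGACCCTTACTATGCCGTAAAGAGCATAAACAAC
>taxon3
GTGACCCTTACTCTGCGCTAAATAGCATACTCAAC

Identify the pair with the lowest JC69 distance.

taxon2 and taxon3

taxon1–taxon2: 13/35 differ, p = 0.371, d = 0.513.
taxon1–taxon3: 10/35 differ, p = 0.286, d = 0.360.
taxon2–taxon3: 6/35 differ, p = 0.171, d = 0.195.
The smallest distance is between taxon2 and taxon3.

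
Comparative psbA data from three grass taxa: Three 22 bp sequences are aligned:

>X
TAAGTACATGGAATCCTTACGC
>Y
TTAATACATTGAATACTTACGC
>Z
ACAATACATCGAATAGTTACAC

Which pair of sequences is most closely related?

X and Y

X–Y: 4/22 differ, p = 0.182, d = 0.208.
X–Z: 7/22 differ, p = 0.318, d = 0.414.
Y–Z: 5/22 differ, p = 0.227, d = 0.271.
The smallest distance is between X and Y.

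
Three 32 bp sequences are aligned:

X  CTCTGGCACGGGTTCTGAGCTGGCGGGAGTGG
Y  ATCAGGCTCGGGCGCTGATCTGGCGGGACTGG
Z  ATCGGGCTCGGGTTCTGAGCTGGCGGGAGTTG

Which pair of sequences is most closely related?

X–Y: 7/32 differ, p = 0.219, d = 0.259.
X–Z: 4/32 differ, p = 0.125, d = 0.137.
Y–Z: 6/32 differ, p = 0.188, d = 0.216.
The smallest distance is between X and Z.

X and Z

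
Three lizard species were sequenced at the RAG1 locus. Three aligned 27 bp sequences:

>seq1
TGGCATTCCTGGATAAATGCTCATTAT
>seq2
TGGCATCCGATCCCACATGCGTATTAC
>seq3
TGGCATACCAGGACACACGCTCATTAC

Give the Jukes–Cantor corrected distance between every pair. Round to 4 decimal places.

d(seq1,seq2) = 0.5876, d(seq1,seq3) = 0.2635, d(seq2,seq3) = 0.3770

seq1–seq2: 11/27 sites differ → p ≈ 0.407407, d = −0.75 ln(1 − 0.543209) = 0.587647 ≈ 0.5876.
seq1–seq3: 6/27 sites differ → p ≈ 0.222222, d = −0.75 ln(1 − 0.296296) = 0.263548 ≈ 0.2635.
seq2–seq3: 8/27 sites differ → p ≈ 0.296296, d = −0.75 ln(1 − 0.395061) = 0.376971 ≈ 0.3770.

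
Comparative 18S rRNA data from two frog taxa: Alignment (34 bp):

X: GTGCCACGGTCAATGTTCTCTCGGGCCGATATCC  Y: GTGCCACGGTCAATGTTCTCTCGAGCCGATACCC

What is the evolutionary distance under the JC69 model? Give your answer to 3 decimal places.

0.061

The sequences differ at 2 of 34 sites (24, 32), so p = 2/34 ≈ 0.058824.
d = −(3/4) ln(1 − 4p/3) = −0.75 ln(1 − 0.078432) = −0.75 ln(0.921568)
  = −0.75 × (-0.081679) = 0.061259 substitutions/site.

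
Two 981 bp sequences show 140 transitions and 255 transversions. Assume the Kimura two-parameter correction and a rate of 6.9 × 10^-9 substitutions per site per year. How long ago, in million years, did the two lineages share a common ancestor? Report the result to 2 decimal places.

41.85

P = 140/981 ≈ 0.142712 and Q = 255/981 ≈ 0.259939.
Under the Kimura two-parameter model, d = −½ ln(1 − 2P − Q) − ¼ ln(1 − 2Q).
1 − 2P − Q = 0.454637, giving −½ ln(0.454637) = 0.394128.
1 − 2Q = 0.480122, giving −¼ ln(0.480122) = 0.183429.
d = 0.394128 + 0.183429 = 0.577557.
Under a molecular clock d = 2μt, so t = d/(2μ) = 0.577557 / (2 × 6.9 × 10^-9) = 41.85 million years.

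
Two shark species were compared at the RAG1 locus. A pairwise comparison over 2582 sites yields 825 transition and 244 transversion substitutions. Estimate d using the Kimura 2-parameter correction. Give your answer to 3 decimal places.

0.714

P = 825/2582 ≈ 0.31952 and Q = 244/2582 ≈ 0.0945.
Under the Kimura two-parameter model, d = −½ ln(1 − 2P − Q) − ¼ ln(1 − 2Q).
1 − 2P − Q = 0.26646, giving −½ ln(0.26646) = 0.661266.
1 − 2Q = 0.811, giving −¼ ln(0.811) = 0.052372.
d = 0.661266 + 0.052372 = 0.713638.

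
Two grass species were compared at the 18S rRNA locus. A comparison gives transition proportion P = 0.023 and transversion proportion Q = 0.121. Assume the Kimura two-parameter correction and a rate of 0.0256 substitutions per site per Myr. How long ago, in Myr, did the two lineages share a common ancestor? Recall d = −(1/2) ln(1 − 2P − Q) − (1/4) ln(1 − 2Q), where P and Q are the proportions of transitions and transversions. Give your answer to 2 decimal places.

3.14

Under the Kimura two-parameter model, d = −½ ln(1 − 2P − Q) − ¼ ln(1 − 2Q).
1 − 2P − Q = 0.833, giving −½ ln(0.833) = 0.091361.
1 − 2Q = 0.758, giving −¼ ln(0.758) = 0.069268.
d = 0.091361 + 0.069268 = 0.160629.
Under a molecular clock d = 2μt, so t = d/(2μ) = 0.160629 / (2 × 0.0256) = 3.14 Myr.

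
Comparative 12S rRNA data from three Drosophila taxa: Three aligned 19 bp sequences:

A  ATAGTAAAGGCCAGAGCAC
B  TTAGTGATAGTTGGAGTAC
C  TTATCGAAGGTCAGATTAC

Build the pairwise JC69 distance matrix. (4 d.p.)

A–B: 8/19 sites differ → p ≈ 0.421053, d = −0.75 ln(1 − 0.561404) = 0.618132 ≈ 0.6181.
A–C: 7/19 sites differ → p ≈ 0.368421, d = −0.75 ln(1 − 0.491228) = 0.506816 ≈ 0.5068.
B–C: 7/19 sites differ → p ≈ 0.368421, d = −0.75 ln(1 − 0.491228) = 0.506816 ≈ 0.5068.

d(A,B) = 0.6181, d(A,C) = 0.5068, d(B,C) = 0.5068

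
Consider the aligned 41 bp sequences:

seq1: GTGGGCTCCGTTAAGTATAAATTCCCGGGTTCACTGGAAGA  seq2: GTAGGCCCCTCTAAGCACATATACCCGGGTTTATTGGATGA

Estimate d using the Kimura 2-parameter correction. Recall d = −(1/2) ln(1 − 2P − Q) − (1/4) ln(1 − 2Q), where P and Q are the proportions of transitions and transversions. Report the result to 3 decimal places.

Of 41 sites, 7 differences are transitions and 4 are transversions, so P = 7/41 ≈ 0.170732 and Q = 4/41 ≈ 0.097561.
Under the Kimura two-parameter model, d = −½ ln(1 − 2P − Q) − ¼ ln(1 − 2Q).
1 − 2P − Q = 0.560975, giving −½ ln(0.560975) = 0.289039.
1 − 2Q = 0.804878, giving −¼ ln(0.804878) = 0.054266.
d = 0.289039 + 0.054266 = 0.343305.

0.343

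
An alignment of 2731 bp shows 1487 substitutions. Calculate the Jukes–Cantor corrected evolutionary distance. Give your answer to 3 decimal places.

p = 1487/2731 ≈ 0.544489.
d = −(3/4) ln(1 − 4p/3) = −0.75 ln(1 − 0.725985) = −0.75 ln(0.274015)
  = −0.75 × (-1.294572) = 0.970929 substitutions/site.

0.971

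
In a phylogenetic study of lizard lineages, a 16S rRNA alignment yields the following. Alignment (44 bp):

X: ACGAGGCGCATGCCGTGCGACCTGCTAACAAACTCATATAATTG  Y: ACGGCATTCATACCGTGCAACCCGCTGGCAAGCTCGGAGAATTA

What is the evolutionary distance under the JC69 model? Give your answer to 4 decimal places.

The sequences differ at 15 of 44 sites, so p = 15/44 ≈ 0.340909.
d = −(3/4) ln(1 − 4p/3) = −0.75 ln(1 − 0.454545) = −0.75 ln(0.545455)
  = −0.75 × (-0.606135) = 0.454601 substitutions/site.

0.4546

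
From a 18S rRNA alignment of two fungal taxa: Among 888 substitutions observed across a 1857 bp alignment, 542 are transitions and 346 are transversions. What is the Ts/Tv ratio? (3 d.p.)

R = 542/346 = 1.566473… ≈ 1.566 (to 3 d.p.).

1.566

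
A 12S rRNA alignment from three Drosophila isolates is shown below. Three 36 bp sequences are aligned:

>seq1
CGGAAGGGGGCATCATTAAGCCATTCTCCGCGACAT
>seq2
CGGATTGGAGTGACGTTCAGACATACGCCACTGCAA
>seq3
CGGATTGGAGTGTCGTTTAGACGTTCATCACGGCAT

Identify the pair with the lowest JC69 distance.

seq2 and seq3

seq1–seq2: 15/36 differ, p = 0.417, d = 0.608.
seq1–seq3: 13/36 differ, p = 0.361, d = 0.493.
seq2–seq3: 8/36 differ, p = 0.222, d = 0.264.
The smallest distance is between seq2 and seq3.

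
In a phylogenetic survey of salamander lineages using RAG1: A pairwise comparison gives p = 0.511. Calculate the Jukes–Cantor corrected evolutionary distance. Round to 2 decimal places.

0.86

d = −(3/4) ln(1 − 4p/3) = −0.75 ln(1 − 0.681333) = −0.75 ln(0.318667)
  = −0.75 × (-1.143609) = 0.857707 substitutions/site.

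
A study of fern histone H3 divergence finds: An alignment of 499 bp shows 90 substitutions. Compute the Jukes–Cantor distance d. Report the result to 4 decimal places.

p = 90/499 ≈ 0.180361.
d = −(3/4) ln(1 − 4p/3) = −0.75 ln(1 − 0.240481) = −0.75 ln(0.759519)
  = −0.75 × (-0.275070) = 0.206303 substitutions/site.

0.2063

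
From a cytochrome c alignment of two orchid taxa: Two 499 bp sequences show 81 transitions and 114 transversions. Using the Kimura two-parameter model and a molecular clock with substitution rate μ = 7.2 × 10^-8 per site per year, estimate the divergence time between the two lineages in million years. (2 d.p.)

3.86

P = 81/499 ≈ 0.162325 and Q = 114/499 ≈ 0.228457.
Under the Kimura two-parameter model, d = −½ ln(1 − 2P − Q) − ¼ ln(1 − 2Q).
1 − 2P − Q = 0.446893, giving −½ ln(0.446893) = 0.402718.
1 − 2Q = 0.543086, giving −¼ ln(0.543086) = 0.152622.
d = 0.402718 + 0.152622 = 0.555340.
Under a molecular clock d = 2μt, so t = d/(2μ) = 0.555340 / (2 × 7.2 × 10^-8) = 3.86 million years.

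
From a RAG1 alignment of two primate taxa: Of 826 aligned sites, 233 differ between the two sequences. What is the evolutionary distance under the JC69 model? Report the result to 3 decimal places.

p = 233/826 ≈ 0.282082.
d = −(3/4) ln(1 − 4p/3) = −0.75 ln(1 − 0.376109) = −0.75 ln(0.623891)
  = −0.75 × (-0.471780) = 0.353835 substitutions/site.

0.354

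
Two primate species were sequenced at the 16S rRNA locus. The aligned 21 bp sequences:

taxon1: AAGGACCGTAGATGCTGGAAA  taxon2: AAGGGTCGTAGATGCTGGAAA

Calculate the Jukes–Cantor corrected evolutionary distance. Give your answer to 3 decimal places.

The sequences differ at 2 of 21 sites (5, 6), so p = 2/21 ≈ 0.095238.
d = −(3/4) ln(1 − 4p/3) = −0.75 ln(1 − 0.126984) = −0.75 ln(0.873016)
  = −0.75 × (-0.135801) = 0.101851 substitutions/site.

0.102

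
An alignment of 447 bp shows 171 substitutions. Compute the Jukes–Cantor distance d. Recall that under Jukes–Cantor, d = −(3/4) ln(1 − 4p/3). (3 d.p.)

p = 171/447 ≈ 0.38255.
d = −(3/4) ln(1 − 4p/3) = −0.75 ln(1 − 0.510067) = −0.75 ln(0.489933)
  = −0.75 × (-0.713487) = 0.535115 substitutions/site.

0.535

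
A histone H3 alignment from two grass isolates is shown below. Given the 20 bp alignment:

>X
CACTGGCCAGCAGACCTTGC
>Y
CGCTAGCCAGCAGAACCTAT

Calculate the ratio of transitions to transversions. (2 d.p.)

Transitions are A↔G and C↔T; transversions are all other mismatches.
Transitions: 5. Transversions: 1.
R = 5/1 = 5.00.

5.00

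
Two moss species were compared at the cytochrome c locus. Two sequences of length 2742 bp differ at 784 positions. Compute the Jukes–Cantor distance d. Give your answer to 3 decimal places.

p = 784/2742 ≈ 0.285923.
d = −(3/4) ln(1 − 4p/3) = −0.75 ln(1 − 0.381231) = −0.75 ln(0.618769)
  = −0.75 × (-0.480023) = 0.360017 substitutions/site.

0.360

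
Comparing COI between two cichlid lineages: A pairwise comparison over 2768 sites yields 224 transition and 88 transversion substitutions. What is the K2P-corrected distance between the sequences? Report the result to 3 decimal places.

P = 224/2768 ≈ 0.080925 and Q = 88/2768 ≈ 0.031792.
Under the Kimura two-parameter model, d = −½ ln(1 − 2P − Q) − ¼ ln(1 − 2Q).
1 − 2P − Q = 0.806358, giving −½ ln(0.806358) = 0.107614.
1 − 2Q = 0.936416, giving −¼ ln(0.936416) = 0.016424.
d = 0.107614 + 0.016424 = 0.124038.

0.124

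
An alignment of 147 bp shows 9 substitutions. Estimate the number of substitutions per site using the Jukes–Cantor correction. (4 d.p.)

0.0639

p = 9/147 ≈ 0.061224.
d = −(3/4) ln(1 − 4p/3) = −0.75 ln(1 − 0.081632) = −0.75 ln(0.918368)
  = −0.75 × (-0.085157) = 0.063868 substitutions/site.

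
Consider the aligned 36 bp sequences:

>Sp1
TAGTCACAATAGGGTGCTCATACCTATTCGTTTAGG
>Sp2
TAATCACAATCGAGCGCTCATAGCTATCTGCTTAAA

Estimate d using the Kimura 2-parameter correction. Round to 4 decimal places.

Of 36 sites, 8 differences are transitions and 2 are transversions, so P = 8/36 ≈ 0.222222 and Q = 2/36 ≈ 0.055556.
Under the Kimura two-parameter model, d = −½ ln(1 − 2P − Q) − ¼ ln(1 − 2Q).
1 − 2P − Q = 0.5, giving −½ ln(0.5) = 0.346574.
1 − 2Q = 0.888888, giving −¼ ln(0.888888) = 0.029446.
d = 0.346574 + 0.029446 = 0.376020.

0.3760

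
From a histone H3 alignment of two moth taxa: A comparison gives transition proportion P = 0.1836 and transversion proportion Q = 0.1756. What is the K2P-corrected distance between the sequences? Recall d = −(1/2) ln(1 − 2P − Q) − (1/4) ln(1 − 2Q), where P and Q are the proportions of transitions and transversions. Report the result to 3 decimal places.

Under the Kimura two-parameter model, d = −½ ln(1 − 2P − Q) − ¼ ln(1 − 2Q).
1 − 2P − Q = 0.4572, giving −½ ln(0.4572) = 0.391317.
1 − 2Q = 0.6488, giving −¼ ln(0.6488) = 0.108158.
d = 0.391317 + 0.108158 = 0.499475.

0.499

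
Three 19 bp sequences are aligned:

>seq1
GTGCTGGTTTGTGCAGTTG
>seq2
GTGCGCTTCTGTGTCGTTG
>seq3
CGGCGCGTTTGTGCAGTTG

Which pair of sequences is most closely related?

seq1–seq2: 6/19 differ, p = 0.316, d = 0.410.
seq1–seq3: 4/19 differ, p = 0.211, d = 0.247.
seq2–seq3: 6/19 differ, p = 0.316, d = 0.410.
The smallest distance is between seq1 and seq3.

seq1 and seq3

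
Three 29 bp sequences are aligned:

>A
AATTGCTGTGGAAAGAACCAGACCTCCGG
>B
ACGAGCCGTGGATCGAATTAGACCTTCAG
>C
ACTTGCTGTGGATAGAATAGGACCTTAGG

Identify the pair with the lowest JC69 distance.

A–B: 10/29 differ, p = 0.345, d = 0.462.
A–C: 7/29 differ, p = 0.241, d = 0.291.
B–C: 8/29 differ, p = 0.276, d = 0.344.
The smallest distance is between A and C.

A and C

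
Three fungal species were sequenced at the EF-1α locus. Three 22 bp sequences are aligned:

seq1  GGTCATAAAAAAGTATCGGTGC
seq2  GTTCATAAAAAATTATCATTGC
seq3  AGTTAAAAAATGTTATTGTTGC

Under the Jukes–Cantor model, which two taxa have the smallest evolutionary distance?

seq1 and seq2

seq1–seq2: 4/22 differ, p = 0.182, d = 0.208.
seq1–seq3: 8/22 differ, p = 0.364, d = 0.497.
seq2–seq3: 8/22 differ, p = 0.364, d = 0.497.
The smallest distance is between seq1 and seq2.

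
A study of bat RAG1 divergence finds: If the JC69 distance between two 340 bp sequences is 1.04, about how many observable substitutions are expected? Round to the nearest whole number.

191

Invert JC69: p = (3/4)(1 − e^(−4d/3)) = 0.75 × (1 − e^(-1.386667)) = 0.75 × (1 − 0.249907) = 0.562570.
Expected differing sites = pL ≈ 0.562570 × 340 = 191.2738 ≈ 191.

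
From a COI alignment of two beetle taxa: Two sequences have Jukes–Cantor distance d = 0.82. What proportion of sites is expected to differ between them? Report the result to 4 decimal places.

0.4987

p = (3/4)(1 − e^(−4d/3)) = 0.75 × (1 − e^(-1.093333)) = 0.75 × (1 − 0.335098) = 0.498677.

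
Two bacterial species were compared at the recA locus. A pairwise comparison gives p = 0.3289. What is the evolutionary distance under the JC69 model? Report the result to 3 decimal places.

0.433

d = −(3/4) ln(1 − 4p/3) = −0.75 ln(1 − 0.438533) = −0.75 ln(0.561467)
  = −0.75 × (-0.577202) = 0.432902 substitutions/site.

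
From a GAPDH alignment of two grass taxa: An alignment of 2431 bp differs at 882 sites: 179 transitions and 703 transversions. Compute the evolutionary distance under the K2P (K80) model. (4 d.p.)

P = 179/2431 ≈ 0.073632 and Q = 703/2431 ≈ 0.289181.
Under the Kimura two-parameter model, d = −½ ln(1 − 2P − Q) − ¼ ln(1 − 2Q).
1 − 2P − Q = 0.563555, giving −½ ln(0.563555) = 0.286745.
1 − 2Q = 0.421638, giving −¼ ln(0.421638) = 0.215902.
d = 0.286745 + 0.215902 = 0.502647.

0.5026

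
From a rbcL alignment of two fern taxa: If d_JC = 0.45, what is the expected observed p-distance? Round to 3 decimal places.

0.338

p = (3/4)(1 − e^(−4d/3)) = 0.75 × (1 − e^(-0.6)) = 0.75 × (1 − 0.548812) = 0.338391.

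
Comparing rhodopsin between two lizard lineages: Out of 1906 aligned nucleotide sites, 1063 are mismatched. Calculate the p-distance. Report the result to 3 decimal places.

p = 1063/1906 = 0.557712… ≈ 0.558 (to 3 d.p.).

0.558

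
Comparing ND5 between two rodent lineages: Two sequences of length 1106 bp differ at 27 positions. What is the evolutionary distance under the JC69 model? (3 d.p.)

0.025

p = 27/1106 ≈ 0.024412.
d = −(3/4) ln(1 − 4p/3) = −0.75 ln(1 − 0.032549) = −0.75 ln(0.967451)
  = −0.75 × (-0.033091) = 0.024818 substitutions/site.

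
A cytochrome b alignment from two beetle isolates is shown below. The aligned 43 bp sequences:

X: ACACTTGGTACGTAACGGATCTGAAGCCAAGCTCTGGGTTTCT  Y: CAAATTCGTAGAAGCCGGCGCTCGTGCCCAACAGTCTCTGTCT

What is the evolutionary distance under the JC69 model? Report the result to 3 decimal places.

0.860

The sequences differ at 22 of 43 sites, so p = 22/43 ≈ 0.511628.
d = −(3/4) ln(1 − 4p/3) = −0.75 ln(1 − 0.682171) = −0.75 ln(0.317829)
  = −0.75 × (-1.146242) = 0.859682 substitutions/site.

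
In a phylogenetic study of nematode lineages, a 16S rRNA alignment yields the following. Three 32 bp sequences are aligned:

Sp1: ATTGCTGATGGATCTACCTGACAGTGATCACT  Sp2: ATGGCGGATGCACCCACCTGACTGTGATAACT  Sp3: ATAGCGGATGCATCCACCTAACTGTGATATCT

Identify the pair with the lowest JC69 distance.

Sp2 and Sp3

Sp1–Sp2: 7/32 differ, p = 0.219, d = 0.259.
Sp1–Sp3: 8/32 differ, p = 0.250, d = 0.304.
Sp2–Sp3: 4/32 differ, p = 0.125, d = 0.137.
The smallest distance is between Sp2 and Sp3.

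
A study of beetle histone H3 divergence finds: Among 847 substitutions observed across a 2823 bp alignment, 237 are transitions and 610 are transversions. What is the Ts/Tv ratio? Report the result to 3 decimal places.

0.389

R = 237/610 = 0.388524… ≈ 0.389 (to 3 d.p.).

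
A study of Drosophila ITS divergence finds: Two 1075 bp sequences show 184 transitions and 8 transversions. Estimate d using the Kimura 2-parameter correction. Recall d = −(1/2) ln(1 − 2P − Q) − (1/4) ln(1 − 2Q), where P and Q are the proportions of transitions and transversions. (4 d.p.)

0.2190

P = 184/1075 ≈ 0.171163 and Q = 8/1075 ≈ 0.007442.
Under the Kimura two-parameter model, d = −½ ln(1 − 2P − Q) − ¼ ln(1 − 2Q).
1 − 2P − Q = 0.650232, giving −½ ln(0.650232) = 0.215213.
1 − 2Q = 0.985116, giving −¼ ln(0.985116) = 0.003749.
d = 0.215213 + 0.003749 = 0.218962.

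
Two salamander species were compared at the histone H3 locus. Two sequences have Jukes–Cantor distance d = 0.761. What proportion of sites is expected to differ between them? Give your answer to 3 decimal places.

0.478

p = (3/4)(1 − e^(−4d/3)) = 0.75 × (1 − e^(-1.014667)) = 0.75 × (1 − 0.362523) = 0.478108.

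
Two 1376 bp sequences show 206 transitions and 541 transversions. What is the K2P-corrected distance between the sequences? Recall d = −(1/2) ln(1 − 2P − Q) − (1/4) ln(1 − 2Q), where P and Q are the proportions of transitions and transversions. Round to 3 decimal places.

P = 206/1376 ≈ 0.149709 and Q = 541/1376 ≈ 0.393169.
Under the Kimura two-parameter model, d = −½ ln(1 − 2P − Q) − ¼ ln(1 − 2Q).
1 − 2P − Q = 0.307413, giving −½ ln(0.307413) = 0.589782.
1 − 2Q = 0.213662, giving −¼ ln(0.213662) = 0.385840.
d = 0.589782 + 0.385840 = 0.975622.

0.976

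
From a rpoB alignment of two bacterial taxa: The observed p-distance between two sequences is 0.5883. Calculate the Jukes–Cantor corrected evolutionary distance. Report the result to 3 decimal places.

d = −(3/4) ln(1 − 4p/3) = −0.75 ln(1 − 0.7844) = −0.75 ln(0.2156)
  = −0.75 × (-1.534330) = 1.150748 substitutions/site.

1.151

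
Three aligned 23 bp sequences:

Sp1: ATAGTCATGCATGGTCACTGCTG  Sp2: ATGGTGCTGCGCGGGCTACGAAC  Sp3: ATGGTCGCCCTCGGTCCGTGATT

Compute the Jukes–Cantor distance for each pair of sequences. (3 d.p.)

d(Sp1,Sp2) = 0.892, d(Sp1,Sp3) = 0.650, d(Sp2,Sp3) = 0.761

Sp1–Sp2: 12/23 sites differ → p ≈ 0.521739, d = −0.75 ln(1 − 0.695652) = 0.892188 ≈ 0.892.
Sp1–Sp3: 10/23 sites differ → p ≈ 0.434783, d = −0.75 ln(1 − 0.579711) = 0.650110 ≈ 0.650.
Sp2–Sp3: 11/23 sites differ → p ≈ 0.478261, d = −0.75 ln(1 − 0.637681) = 0.761423 ≈ 0.761.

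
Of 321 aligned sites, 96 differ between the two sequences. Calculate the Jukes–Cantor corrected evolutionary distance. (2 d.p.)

0.38

p = 96/321 ≈ 0.299065.
d = −(3/4) ln(1 − 4p/3) = −0.75 ln(1 − 0.398753) = −0.75 ln(0.601247)
  = −0.75 × (-0.508749) = 0.381562 substitutions/site.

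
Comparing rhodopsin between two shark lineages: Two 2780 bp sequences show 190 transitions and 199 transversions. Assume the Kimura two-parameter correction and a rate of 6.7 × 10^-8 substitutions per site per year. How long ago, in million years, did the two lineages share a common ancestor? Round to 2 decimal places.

P = 190/2780 ≈ 0.068345 and Q = 199/2780 ≈ 0.071583.
Under the Kimura two-parameter model, d = −½ ln(1 − 2P − Q) − ¼ ln(1 − 2Q).
1 − 2P − Q = 0.791727, giving −½ ln(0.791727) = 0.116769.
1 − 2Q = 0.856834, giving −¼ ln(0.856834) = 0.038628.
d = 0.116769 + 0.038628 = 0.155397.
Under a molecular clock d = 2μt, so t = d/(2μ) = 0.155397 / (2 × 6.7 × 10^-8) = 1.16 million years.

1.16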